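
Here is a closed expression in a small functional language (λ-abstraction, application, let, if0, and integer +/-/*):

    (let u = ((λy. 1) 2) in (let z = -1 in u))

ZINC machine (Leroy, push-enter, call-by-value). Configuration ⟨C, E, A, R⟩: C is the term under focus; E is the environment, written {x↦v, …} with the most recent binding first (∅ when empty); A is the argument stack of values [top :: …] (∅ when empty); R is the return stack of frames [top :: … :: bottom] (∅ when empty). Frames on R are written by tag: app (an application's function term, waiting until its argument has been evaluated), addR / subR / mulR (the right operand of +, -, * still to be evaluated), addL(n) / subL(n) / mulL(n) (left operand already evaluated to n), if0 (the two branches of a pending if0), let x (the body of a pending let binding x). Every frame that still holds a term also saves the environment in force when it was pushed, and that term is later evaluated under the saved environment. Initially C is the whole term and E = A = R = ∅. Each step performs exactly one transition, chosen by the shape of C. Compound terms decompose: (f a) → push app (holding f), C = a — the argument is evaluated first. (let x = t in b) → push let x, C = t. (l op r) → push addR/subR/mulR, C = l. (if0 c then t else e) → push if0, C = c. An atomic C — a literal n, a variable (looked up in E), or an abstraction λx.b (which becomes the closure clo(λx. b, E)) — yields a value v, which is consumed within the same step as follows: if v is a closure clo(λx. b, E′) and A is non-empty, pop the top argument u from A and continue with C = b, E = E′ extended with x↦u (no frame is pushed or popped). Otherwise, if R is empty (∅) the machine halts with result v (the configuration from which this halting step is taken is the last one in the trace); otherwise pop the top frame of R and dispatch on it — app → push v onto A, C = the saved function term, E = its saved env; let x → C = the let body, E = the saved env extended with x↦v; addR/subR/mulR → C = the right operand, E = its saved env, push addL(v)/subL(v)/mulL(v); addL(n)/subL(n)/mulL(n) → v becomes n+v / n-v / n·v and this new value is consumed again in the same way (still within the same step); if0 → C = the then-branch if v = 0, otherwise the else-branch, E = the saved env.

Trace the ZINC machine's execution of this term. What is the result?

Answer: 1

Machine steps:
[0] [C=(let u = ((λy. 1) 2) in (let z = -1 in u)) | E=∅ | A=∅ | R=∅]
[1] [C=((λy. 1) 2) | E=∅ | A=∅ | R=[let u]]
[2] [C=2 | E=∅ | A=∅ | R=[app :: let u]]
[3] [C=(λy. 1) | E=∅ | A=[2] | R=[let u]]
[4] [C=1 | E={y↦2} | A=∅ | R=[let u]]
[5] [C=(let z = -1 in u) | E={u↦1} | A=∅ | R=∅]
[6] [C=-1 | E={u↦1} | A=∅ | R=[let z]]
[7] [C=u | E={z↦-1, u↦1} | A=∅ | R=∅]
→ final value 1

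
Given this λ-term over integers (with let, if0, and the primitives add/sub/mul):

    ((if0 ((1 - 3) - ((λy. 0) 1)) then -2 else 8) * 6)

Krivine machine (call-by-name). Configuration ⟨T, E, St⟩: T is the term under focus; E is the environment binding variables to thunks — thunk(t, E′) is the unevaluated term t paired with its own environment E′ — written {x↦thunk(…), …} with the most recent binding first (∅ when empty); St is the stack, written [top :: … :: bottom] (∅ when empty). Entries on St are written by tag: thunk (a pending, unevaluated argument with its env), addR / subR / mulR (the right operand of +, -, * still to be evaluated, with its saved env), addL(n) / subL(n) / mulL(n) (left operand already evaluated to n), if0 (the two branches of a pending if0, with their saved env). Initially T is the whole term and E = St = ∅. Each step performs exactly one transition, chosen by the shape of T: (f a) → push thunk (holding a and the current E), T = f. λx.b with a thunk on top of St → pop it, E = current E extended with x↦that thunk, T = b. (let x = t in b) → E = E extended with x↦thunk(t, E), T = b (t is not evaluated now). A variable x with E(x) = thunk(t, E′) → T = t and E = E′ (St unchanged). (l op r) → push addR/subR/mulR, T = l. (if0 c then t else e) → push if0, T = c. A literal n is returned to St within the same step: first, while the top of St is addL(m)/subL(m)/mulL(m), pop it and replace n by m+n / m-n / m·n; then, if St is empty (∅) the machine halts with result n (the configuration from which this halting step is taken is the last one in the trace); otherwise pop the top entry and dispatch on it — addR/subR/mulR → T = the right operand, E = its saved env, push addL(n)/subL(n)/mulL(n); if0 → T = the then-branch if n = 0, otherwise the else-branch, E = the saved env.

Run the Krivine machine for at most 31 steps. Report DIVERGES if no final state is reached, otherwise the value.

Answer: 48

Machine steps:
[0] <T=((if0 ((1 - 3) - ((λy. 0) 1)) then -2 else 8) * 6), E=∅, St=∅>
[1] <T=(if0 ((1 - 3) - ((λy. 0) 1)) then -2 else 8), E=∅, St=[mulR]>
[2] <T=((1 - 3) - ((λy. 0) 1)), E=∅, St=[if0 :: mulR]>
[3] <T=(1 - 3), E=∅, St=[subR :: if0 :: mulR]>
[4] <T=1, E=∅, St=[subR :: subR :: if0 :: mulR]>
[5] <T=3, E=∅, St=[subL(1) :: subR :: if0 :: mulR]>
[6] <T=((λy. 0) 1), E=∅, St=[subL(-2) :: if0 :: mulR]>
[7] <T=(λy. 0), E=∅, St=[thunk :: subL(-2) :: if0 :: mulR]>
[8] <T=0, E={y↦thunk(1, ∅)}, St=[subL(-2) :: if0 :: mulR]>
[9] <T=8, E=∅, St=[mulR]>
[10] <T=6, E=∅, St=[mulL(8)]>
→ final value 48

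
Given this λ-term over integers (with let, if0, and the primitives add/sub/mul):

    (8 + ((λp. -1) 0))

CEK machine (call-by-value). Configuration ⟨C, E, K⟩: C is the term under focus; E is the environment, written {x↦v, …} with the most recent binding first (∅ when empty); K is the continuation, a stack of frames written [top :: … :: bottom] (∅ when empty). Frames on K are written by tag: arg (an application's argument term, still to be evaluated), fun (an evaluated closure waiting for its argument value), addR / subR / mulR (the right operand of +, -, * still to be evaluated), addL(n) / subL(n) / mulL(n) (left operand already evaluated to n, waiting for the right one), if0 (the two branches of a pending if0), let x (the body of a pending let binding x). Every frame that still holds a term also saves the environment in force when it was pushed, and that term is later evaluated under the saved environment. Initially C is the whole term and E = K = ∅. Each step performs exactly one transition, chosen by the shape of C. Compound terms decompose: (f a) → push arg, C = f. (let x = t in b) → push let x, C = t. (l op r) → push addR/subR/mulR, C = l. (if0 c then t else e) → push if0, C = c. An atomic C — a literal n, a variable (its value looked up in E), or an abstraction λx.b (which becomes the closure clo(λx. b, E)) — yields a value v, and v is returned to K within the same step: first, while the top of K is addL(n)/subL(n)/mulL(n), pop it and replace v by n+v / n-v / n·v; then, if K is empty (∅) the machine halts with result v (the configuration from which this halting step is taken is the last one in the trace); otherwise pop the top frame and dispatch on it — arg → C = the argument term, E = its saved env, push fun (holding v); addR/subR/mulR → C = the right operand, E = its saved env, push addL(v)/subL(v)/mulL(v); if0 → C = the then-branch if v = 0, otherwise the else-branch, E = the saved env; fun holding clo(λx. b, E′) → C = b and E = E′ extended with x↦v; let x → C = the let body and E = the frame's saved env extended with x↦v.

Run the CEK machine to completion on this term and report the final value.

[0] ⟨C=(8 + ((λp. -1) 0)); E=∅; K=∅⟩
[1] ⟨C=8; E=∅; K=[addR]⟩
[2] ⟨C=((λp. -1) 0); E=∅; K=[addL(8)]⟩
[3] ⟨C=(λp. -1); E=∅; K=[arg :: addL(8)]⟩
[4] ⟨C=0; E=∅; K=[fun :: addL(8)]⟩
[5] ⟨C=-1; E={p↦0}; K=[addL(8)]⟩
→ final value 7

Answer: 7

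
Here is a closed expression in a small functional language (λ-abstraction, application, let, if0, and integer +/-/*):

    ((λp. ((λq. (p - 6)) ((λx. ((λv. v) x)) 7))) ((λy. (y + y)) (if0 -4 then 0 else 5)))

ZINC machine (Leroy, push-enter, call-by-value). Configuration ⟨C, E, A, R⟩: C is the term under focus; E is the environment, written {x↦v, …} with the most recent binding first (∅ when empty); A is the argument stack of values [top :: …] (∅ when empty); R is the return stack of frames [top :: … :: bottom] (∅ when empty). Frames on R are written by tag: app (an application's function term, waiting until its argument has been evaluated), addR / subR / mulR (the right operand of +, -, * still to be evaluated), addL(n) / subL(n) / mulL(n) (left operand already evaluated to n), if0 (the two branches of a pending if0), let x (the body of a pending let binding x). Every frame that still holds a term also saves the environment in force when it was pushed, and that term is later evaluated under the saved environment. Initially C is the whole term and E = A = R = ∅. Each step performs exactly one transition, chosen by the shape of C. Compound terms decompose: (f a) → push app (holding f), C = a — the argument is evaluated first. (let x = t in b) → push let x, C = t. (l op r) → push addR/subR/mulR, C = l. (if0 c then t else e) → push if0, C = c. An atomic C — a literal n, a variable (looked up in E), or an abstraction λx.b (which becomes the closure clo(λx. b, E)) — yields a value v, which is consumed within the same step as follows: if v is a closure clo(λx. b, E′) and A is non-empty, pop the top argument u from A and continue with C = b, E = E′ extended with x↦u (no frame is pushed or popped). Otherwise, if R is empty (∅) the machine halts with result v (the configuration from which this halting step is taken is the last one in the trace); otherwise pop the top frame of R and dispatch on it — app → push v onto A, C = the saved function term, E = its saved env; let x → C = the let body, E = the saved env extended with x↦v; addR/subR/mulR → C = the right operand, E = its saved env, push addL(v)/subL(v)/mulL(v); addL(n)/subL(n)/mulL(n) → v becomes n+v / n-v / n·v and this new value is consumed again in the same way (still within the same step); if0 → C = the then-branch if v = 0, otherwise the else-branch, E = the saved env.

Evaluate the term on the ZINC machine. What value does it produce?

Answer: 4

Machine steps:
[0] ⟨C=((λp. ((λq. (p - 6)) ((λx. ((λv. v) x)) 7))) ((λy. (y + y)) (if0 -4 then 0 else 5))); E=∅; A=∅; R=∅⟩
[1] ⟨C=((λy. (y + y)) (if0 -4 then 0 else 5)); E=∅; A=∅; R=[app]⟩
[2] ⟨C=(if0 -4 then 0 else 5); E=∅; A=∅; R=[app :: app]⟩
[3] ⟨C=-4; E=∅; A=∅; R=[if0 :: app :: app]⟩
[4] ⟨C=5; E=∅; A=∅; R=[app :: app]⟩
[5] ⟨C=(λy. (y + y)); E=∅; A=[5]; R=[app]⟩
[6] ⟨C=(y + y); E={y↦5}; A=∅; R=[app]⟩
[7] ⟨C=y; E={y↦5}; A=∅; R=[addR :: app]⟩
[8] ⟨C=y; E={y↦5}; A=∅; R=[addL(5) :: app]⟩
[9] ⟨C=(λp. ((λq. (p - 6)) ((λx. ((λv. v) x)) 7))); E=∅; A=[10]; R=∅⟩
[10] ⟨C=((λq. (p - 6)) ((λx. ((λv. v) x)) 7)); E={p↦10}; A=∅; R=∅⟩
[11] ⟨C=((λx. ((λv. v) x)) 7); E={p↦10}; A=∅; R=[app]⟩
[12] ⟨C=7; E={p↦10}; A=∅; R=[app :: app]⟩
[13] ⟨C=(λx. ((λv. v) x)); E={p↦10}; A=[7]; R=[app]⟩
[14] ⟨C=((λv. v) x); E={x↦7, p↦10}; A=∅; R=[app]⟩
[15] ⟨C=x; E={x↦7, p↦10}; A=∅; R=[app :: app]⟩
[16] ⟨C=(λv. v); E={x↦7, p↦10}; A=[7]; R=[app]⟩
[17] ⟨C=v; E={v↦7, x↦7, p↦10}; A=∅; R=[app]⟩
[18] ⟨C=(λq. (p - 6)); E={p↦10}; A=[7]; R=∅⟩
[19] ⟨C=(p - 6); E={q↦7, p↦10}; A=∅; R=∅⟩
[20] ⟨C=p; E={q↦7, p↦10}; A=∅; R=[subR]⟩
[21] ⟨C=6; E={q↦7, p↦10}; A=∅; R=[subL(10)]⟩
→ final value 4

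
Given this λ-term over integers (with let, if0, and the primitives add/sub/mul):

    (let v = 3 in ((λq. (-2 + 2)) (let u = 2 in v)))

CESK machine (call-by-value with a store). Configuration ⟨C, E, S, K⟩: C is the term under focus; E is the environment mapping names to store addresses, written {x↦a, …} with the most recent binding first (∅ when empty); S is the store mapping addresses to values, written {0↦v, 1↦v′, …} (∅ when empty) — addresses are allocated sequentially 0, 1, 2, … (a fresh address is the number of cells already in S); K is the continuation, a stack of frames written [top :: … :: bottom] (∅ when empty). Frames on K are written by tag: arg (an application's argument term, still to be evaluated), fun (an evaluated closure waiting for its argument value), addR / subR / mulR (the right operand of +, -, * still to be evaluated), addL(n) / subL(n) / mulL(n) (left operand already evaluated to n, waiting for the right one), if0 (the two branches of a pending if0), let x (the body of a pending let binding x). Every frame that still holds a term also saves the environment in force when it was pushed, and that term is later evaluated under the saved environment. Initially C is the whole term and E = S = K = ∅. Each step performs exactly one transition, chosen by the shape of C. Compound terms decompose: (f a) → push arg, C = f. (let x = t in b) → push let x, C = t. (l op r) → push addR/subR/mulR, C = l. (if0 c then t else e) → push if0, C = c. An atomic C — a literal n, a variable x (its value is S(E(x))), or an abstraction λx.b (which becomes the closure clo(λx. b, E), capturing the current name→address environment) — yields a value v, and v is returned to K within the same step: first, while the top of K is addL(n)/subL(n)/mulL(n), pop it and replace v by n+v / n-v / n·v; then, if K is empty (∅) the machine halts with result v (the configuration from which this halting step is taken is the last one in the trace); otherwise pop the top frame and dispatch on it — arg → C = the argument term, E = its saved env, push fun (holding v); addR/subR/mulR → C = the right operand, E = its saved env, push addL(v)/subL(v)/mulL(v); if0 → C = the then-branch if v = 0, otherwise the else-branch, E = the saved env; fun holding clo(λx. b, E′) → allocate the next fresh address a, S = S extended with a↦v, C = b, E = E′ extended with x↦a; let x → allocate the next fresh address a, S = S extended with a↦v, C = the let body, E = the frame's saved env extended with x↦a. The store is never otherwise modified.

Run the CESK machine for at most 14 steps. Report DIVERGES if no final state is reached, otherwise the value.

Answer: 0

Execution trace:
0. ⟨C=(let v = 3 in ((λq. (-2 + 2)) (let u = 2 in v))); E=∅; S=∅; K=∅⟩
1. ⟨C=3; E=∅; S=∅; K=[let v]⟩
2. ⟨C=((λq. (-2 + 2)) (let u = 2 in v)); E={v↦0}; S={0↦3}; K=∅⟩
3. ⟨C=(λq. (-2 + 2)); E={v↦0}; S={0↦3}; K=[arg]⟩
4. ⟨C=(let u = 2 in v); E={v↦0}; S={0↦3}; K=[fun]⟩
5. ⟨C=2; E={v↦0}; S={0↦3}; K=[let u :: fun]⟩
6. ⟨C=v; E={u↦1, v↦0}; S={0↦3, 1↦2}; K=[fun]⟩
7. ⟨C=(-2 + 2); E={q↦2, v↦0}; S={0↦3, 1↦2, 2↦3}; K=∅⟩
8. ⟨C=-2; E={q↦2, v↦0}; S={0↦3, 1↦2, 2↦3}; K=[addR]⟩
9. ⟨C=2; E={q↦2, v↦0}; S={0↦3, 1↦2, 2↦3}; K=[addL(-2)]⟩
→ final value 0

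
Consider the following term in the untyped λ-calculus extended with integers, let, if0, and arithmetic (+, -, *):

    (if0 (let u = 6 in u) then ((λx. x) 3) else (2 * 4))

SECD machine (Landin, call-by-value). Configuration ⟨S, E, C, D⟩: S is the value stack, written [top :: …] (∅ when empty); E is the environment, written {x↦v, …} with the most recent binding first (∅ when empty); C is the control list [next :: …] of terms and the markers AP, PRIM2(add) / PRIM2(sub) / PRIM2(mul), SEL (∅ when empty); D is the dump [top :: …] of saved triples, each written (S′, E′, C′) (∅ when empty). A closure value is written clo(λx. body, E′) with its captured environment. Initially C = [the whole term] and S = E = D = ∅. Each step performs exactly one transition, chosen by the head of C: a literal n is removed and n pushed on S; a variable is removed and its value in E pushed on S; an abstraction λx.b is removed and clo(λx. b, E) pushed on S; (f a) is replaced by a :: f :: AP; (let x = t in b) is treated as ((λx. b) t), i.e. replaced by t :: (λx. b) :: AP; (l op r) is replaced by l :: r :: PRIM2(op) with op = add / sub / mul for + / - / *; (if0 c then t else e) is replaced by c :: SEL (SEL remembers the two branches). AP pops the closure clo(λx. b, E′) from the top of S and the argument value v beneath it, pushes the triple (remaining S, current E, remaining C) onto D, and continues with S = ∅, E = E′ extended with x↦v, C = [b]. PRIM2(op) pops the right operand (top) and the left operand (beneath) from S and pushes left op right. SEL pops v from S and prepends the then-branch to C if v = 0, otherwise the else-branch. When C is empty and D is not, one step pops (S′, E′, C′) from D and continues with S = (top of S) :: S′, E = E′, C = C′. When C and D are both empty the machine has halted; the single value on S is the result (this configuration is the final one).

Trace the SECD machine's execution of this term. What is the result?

step 0: ⟨S=∅; E=∅; C=[(if0 (let u = 6 in u) then ((λx. x) 3) else (2 * 4))]; D=∅⟩
step 1: ⟨S=∅; E=∅; C=[(let u = 6 in u) :: SEL]; D=∅⟩
step 2: ⟨S=∅; E=∅; C=[6 :: (λu. u) :: AP :: SEL]; D=∅⟩
step 3: ⟨S=[6]; E=∅; C=[(λu. u) :: AP :: SEL]; D=∅⟩
step 4: ⟨S=[clo(λu. u, ∅) :: 6]; E=∅; C=[AP :: SEL]; D=∅⟩
step 5: ⟨S=∅; E={u↦6}; C=[u]; D=[(∅, ∅, [SEL])]⟩
step 6: ⟨S=[6]; E={u↦6}; C=∅; D=[(∅, ∅, [SEL])]⟩
step 7: ⟨S=[6]; E=∅; C=[SEL]; D=∅⟩
step 8: ⟨S=∅; E=∅; C=[(2 * 4)]; D=∅⟩
step 9: ⟨S=∅; E=∅; C=[2 :: 4 :: PRIM2(mul)]; D=∅⟩
step 10: ⟨S=[2]; E=∅; C=[4 :: PRIM2(mul)]; D=∅⟩
step 11: ⟨S=[4 :: 2]; E=∅; C=[PRIM2(mul)]; D=∅⟩
step 12: ⟨S=[8]; E=∅; C=∅; D=∅⟩
→ final value 8

Answer: 8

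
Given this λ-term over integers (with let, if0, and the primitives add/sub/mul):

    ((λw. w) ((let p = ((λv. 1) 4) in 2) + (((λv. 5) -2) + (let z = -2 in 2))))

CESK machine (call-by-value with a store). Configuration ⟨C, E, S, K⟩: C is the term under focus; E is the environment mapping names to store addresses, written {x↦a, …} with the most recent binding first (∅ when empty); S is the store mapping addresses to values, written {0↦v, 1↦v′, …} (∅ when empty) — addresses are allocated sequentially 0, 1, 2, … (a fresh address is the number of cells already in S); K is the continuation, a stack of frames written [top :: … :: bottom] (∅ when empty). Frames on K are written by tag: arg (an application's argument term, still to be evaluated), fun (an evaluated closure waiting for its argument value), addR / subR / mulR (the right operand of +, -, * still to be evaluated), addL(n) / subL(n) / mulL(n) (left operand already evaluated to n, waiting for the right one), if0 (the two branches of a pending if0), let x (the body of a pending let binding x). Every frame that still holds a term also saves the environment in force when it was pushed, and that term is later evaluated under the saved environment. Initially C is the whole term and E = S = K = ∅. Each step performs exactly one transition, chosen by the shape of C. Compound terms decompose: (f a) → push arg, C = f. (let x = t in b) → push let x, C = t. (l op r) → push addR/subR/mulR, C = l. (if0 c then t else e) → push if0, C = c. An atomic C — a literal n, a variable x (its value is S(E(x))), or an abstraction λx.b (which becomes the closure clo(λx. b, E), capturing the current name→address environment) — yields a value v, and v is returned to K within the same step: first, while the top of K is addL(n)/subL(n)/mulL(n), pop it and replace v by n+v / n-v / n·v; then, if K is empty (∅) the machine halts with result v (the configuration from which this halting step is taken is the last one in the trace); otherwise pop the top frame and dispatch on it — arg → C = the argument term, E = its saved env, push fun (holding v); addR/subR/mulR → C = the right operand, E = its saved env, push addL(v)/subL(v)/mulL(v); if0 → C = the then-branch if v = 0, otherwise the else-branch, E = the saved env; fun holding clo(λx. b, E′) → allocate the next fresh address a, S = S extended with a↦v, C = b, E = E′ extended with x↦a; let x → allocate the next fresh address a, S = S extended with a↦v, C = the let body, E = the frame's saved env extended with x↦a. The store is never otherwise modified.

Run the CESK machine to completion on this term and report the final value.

0. [C=((λw. w) ((let p = ((λv. 1) 4) in 2) + (((λv. 5) -2) + (let z = -2 in 2)))) | E=∅ | S=∅ | K=∅]
1. [C=(λw. w) | E=∅ | S=∅ | K=[arg]]
2. [C=((let p = ((λv. 1) 4) in 2) + (((λv. 5) -2) + (let z = -2 in 2))) | E=∅ | S=∅ | K=[fun]]
3. [C=(let p = ((λv. 1) 4) in 2) | E=∅ | S=∅ | K=[addR :: fun]]
4. [C=((λv. 1) 4) | E=∅ | S=∅ | K=[let p :: addR :: fun]]
5. [C=(λv. 1) | E=∅ | S=∅ | K=[arg :: let p :: addR :: fun]]
6. [C=4 | E=∅ | S=∅ | K=[fun :: let p :: addR :: fun]]
7. [C=1 | E={v↦0} | S={0↦4} | K=[let p :: addR :: fun]]
8. [C=2 | E={p↦1} | S={0↦4, 1↦1} | K=[addR :: fun]]
9. [C=(((λv. 5) -2) + (let z = -2 in 2)) | E=∅ | S={0↦4, 1↦1} | K=[addL(2) :: fun]]
10. [C=((λv. 5) -2) | E=∅ | S={0↦4, 1↦1} | K=[addR :: addL(2) :: fun]]
11. [C=(λv. 5) | E=∅ | S={0↦4, 1↦1} | K=[arg :: addR :: addL(2) :: fun]]
12. [C=-2 | E=∅ | S={0↦4, 1↦1} | K=[fun :: addR :: addL(2) :: fun]]
13. [C=5 | E={v↦2} | S={0↦4, 1↦1, 2↦-2} | K=[addR :: addL(2) :: fun]]
14. [C=(let z = -2 in 2) | E=∅ | S={0↦4, 1↦1, 2↦-2} | K=[addL(5) :: addL(2) :: fun]]
15. [C=-2 | E=∅ | S={0↦4, 1↦1, 2↦-2} | K=[let z :: addL(5) :: addL(2) :: fun]]
16. [C=2 | E={z↦3} | S={0↦4, 1↦1, 2↦-2, 3↦-2} | K=[addL(5) :: addL(2) :: fun]]
17. [C=w | E={w↦4} | S={0↦4, 1↦1, 2↦-2, 3↦-2, 4↦9} | K=∅]
→ final value 9

Answer: 9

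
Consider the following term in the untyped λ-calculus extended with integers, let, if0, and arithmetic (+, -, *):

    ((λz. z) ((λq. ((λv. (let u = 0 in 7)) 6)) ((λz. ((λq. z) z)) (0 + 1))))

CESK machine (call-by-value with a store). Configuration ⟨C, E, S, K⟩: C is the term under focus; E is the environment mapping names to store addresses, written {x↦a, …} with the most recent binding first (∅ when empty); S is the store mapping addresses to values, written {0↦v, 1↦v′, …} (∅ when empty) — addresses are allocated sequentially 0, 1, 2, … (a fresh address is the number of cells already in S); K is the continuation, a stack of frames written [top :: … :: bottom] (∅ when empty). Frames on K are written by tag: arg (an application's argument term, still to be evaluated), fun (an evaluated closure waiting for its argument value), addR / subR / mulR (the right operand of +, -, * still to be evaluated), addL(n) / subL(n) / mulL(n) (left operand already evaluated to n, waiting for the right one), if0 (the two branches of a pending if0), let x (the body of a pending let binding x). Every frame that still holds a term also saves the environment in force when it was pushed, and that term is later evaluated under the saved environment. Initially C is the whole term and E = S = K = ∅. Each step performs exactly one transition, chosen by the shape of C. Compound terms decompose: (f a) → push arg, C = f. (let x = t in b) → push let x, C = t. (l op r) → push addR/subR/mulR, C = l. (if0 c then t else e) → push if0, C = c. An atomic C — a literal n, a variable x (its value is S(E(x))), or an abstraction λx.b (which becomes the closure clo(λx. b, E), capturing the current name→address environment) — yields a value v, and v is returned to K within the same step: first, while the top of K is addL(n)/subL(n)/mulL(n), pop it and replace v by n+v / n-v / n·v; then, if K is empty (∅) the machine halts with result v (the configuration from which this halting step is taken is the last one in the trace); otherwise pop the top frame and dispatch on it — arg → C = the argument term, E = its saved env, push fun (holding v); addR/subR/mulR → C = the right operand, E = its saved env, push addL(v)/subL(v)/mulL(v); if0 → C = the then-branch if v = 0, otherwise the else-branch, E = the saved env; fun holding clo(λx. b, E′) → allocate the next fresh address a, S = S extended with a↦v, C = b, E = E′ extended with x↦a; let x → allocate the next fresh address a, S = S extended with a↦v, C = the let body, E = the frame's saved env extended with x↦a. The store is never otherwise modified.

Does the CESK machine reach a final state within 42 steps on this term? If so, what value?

Answer: 7

Derivation:
step 0: <C=((λz. z) ((λq. ((λv. (let u = 0 in 7)) 6)) ((λz. ((λq. z) z)) (0 + 1)))), E=∅, S=∅, K=∅>
step 1: <C=(λz. z), E=∅, S=∅, K=[arg]>
step 2: <C=((λq. ((λv. (let u = 0 in 7)) 6)) ((λz. ((λq. z) z)) (0 + 1))), E=∅, S=∅, K=[fun]>
step 3: <C=(λq. ((λv. (let u = 0 in 7)) 6)), E=∅, S=∅, K=[arg :: fun]>
step 4: <C=((λz. ((λq. z) z)) (0 + 1)), E=∅, S=∅, K=[fun :: fun]>
step 5: <C=(λz. ((λq. z) z)), E=∅, S=∅, K=[arg :: fun :: fun]>
step 6: <C=(0 + 1), E=∅, S=∅, K=[fun :: fun :: fun]>
step 7: <C=0, E=∅, S=∅, K=[addR :: fun :: fun :: fun]>
step 8: <C=1, E=∅, S=∅, K=[addL(0) :: fun :: fun :: fun]>
step 9: <C=((λq. z) z), E={z↦0}, S={0↦1}, K=[fun :: fun]>
step 10: <C=(λq. z), E={z↦0}, S={0↦1}, K=[arg :: fun :: fun]>
step 11: <C=z, E={z↦0}, S={0↦1}, K=[fun :: fun :: fun]>
step 12: <C=z, E={q↦1, z↦0}, S={0↦1, 1↦1}, K=[fun :: fun]>
step 13: <C=((λv. (let u = 0 in 7)) 6), E={q↦2}, S={0↦1, 1↦1, 2↦1}, K=[fun]>
step 14: <C=(λv. (let u = 0 in 7)), E={q↦2}, S={0↦1, 1↦1, 2↦1}, K=[arg :: fun]>
step 15: <C=6, E={q↦2}, S={0↦1, 1↦1, 2↦1}, K=[fun :: fun]>
step 16: <C=(let u = 0 in 7), E={v↦3, q↦2}, S={0↦1, 1↦1, 2↦1, 3↦6}, K=[fun]>
step 17: <C=0, E={v↦3, q↦2}, S={0↦1, 1↦1, 2↦1, 3↦6}, K=[let u :: fun]>
step 18: <C=7, E={u↦4, v↦3, q↦2}, S={0↦1, 1↦1, 2↦1, 3↦6, 4↦0}, K=[fun]>
step 19: <C=z, E={z↦5}, S={0↦1, 1↦1, 2↦1, 3↦6, 4↦0, 5↦7}, K=∅>
→ final value 7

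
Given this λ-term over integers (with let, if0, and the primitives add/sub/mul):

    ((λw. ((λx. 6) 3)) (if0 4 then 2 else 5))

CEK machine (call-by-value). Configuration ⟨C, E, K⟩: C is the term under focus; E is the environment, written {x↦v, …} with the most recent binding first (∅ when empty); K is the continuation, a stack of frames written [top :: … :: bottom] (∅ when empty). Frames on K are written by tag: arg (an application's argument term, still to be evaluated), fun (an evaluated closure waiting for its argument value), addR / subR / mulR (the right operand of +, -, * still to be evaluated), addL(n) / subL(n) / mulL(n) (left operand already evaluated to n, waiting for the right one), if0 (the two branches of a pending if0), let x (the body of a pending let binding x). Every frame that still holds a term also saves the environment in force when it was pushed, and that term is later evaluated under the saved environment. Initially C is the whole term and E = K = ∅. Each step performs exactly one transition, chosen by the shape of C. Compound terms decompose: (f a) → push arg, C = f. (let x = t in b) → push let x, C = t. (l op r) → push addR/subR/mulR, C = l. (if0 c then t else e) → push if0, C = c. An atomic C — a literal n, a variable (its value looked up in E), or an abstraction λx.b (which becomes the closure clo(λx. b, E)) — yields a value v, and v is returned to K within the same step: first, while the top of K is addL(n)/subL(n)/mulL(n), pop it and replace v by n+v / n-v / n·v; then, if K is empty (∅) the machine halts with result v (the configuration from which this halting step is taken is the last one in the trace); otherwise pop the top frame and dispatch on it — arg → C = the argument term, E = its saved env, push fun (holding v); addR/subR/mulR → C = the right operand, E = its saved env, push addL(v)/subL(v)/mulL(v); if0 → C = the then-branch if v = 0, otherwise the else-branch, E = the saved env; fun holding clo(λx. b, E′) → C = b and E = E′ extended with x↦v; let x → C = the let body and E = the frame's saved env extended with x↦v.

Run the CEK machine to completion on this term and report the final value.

Answer: 6

Machine steps:
0. [C=((λw. ((λx. 6) 3)) (if0 4 then 2 else 5)) | E=∅ | K=∅]
1. [C=(λw. ((λx. 6) 3)) | E=∅ | K=[arg]]
2. [C=(if0 4 then 2 else 5) | E=∅ | K=[fun]]
3. [C=4 | E=∅ | K=[if0 :: fun]]
4. [C=5 | E=∅ | K=[fun]]
5. [C=((λx. 6) 3) | E={w↦5} | K=∅]
6. [C=(λx. 6) | E={w↦5} | K=[arg]]
7. [C=3 | E={w↦5} | K=[fun]]
8. [C=6 | E={x↦3, w↦5} | K=∅]
→ final value 6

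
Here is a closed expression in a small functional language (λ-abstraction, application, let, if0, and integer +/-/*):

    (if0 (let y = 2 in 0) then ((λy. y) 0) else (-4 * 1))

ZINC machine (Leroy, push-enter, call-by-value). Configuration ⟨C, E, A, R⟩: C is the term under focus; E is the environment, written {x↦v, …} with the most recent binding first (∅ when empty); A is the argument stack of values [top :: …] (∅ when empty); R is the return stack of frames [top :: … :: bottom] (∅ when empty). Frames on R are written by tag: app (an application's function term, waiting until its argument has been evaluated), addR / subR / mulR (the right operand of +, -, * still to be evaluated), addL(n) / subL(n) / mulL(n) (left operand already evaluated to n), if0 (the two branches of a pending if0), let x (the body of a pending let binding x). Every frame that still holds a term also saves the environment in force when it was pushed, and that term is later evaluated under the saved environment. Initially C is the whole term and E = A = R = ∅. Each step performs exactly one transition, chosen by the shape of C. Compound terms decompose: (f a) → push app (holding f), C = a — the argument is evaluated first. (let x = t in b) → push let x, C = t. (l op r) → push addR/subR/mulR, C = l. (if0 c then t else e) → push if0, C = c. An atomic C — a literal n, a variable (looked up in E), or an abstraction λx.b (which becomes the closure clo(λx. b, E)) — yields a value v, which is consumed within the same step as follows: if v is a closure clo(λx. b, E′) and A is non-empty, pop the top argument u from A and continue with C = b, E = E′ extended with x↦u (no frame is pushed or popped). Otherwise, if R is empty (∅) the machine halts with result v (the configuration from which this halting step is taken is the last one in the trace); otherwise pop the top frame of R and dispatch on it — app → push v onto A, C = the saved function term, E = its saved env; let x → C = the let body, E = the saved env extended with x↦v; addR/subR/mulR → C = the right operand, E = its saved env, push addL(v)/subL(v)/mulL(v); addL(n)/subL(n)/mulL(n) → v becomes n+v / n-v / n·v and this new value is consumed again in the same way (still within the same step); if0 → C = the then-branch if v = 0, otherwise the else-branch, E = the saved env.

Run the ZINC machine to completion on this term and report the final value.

Answer: 0

Machine steps:
step 0: <C=(if0 (let y = 2 in 0) then ((λy. y) 0) else (-4 * 1)), E=∅, A=∅, R=∅>
step 1: <C=(let y = 2 in 0), E=∅, A=∅, R=[if0]>
step 2: <C=2, E=∅, A=∅, R=[let y :: if0]>
step 3: <C=0, E={y↦2}, A=∅, R=[if0]>
step 4: <C=((λy. y) 0), E=∅, A=∅, R=∅>
step 5: <C=0, E=∅, A=∅, R=[app]>
step 6: <C=(λy. y), E=∅, A=[0], R=∅>
step 7: <C=y, E={y↦0}, A=∅, R=∅>
→ final value 0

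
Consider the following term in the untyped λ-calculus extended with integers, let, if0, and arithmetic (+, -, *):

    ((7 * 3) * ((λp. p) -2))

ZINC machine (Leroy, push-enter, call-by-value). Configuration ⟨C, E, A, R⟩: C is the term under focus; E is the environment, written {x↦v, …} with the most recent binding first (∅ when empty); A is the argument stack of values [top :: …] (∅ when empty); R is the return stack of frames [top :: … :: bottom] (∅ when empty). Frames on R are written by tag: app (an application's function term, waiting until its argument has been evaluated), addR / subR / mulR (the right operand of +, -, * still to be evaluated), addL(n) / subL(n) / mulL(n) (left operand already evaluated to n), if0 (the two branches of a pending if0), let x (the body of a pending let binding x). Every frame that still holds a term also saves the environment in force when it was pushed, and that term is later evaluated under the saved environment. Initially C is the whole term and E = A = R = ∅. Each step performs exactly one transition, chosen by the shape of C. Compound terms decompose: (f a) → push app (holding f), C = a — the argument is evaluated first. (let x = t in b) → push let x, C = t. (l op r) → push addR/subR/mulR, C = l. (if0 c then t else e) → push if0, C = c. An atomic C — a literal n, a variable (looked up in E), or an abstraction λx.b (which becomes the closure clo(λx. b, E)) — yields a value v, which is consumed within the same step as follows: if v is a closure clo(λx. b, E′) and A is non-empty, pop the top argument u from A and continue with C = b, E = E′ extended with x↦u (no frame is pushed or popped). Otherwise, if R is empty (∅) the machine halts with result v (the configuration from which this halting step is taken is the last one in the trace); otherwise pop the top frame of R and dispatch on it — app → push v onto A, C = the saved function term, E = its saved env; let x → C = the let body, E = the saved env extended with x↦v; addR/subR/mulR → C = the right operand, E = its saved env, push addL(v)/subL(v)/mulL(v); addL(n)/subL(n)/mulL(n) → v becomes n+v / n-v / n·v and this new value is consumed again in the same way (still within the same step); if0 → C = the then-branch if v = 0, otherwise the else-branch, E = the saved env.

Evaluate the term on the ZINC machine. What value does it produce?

step 0: [C=((7 * 3) * ((λp. p) -2)) | E=∅ | A=∅ | R=∅]
step 1: [C=(7 * 3) | E=∅ | A=∅ | R=[mulR]]
step 2: [C=7 | E=∅ | A=∅ | R=[mulR :: mulR]]
step 3: [C=3 | E=∅ | A=∅ | R=[mulL(7) :: mulR]]
step 4: [C=((λp. p) -2) | E=∅ | A=∅ | R=[mulL(21)]]
step 5: [C=-2 | E=∅ | A=∅ | R=[app :: mulL(21)]]
step 6: [C=(λp. p) | E=∅ | A=[-2] | R=[mulL(21)]]
step 7: [C=p | E={p↦-2} | A=∅ | R=[mulL(21)]]
→ final value -42

Answer: -42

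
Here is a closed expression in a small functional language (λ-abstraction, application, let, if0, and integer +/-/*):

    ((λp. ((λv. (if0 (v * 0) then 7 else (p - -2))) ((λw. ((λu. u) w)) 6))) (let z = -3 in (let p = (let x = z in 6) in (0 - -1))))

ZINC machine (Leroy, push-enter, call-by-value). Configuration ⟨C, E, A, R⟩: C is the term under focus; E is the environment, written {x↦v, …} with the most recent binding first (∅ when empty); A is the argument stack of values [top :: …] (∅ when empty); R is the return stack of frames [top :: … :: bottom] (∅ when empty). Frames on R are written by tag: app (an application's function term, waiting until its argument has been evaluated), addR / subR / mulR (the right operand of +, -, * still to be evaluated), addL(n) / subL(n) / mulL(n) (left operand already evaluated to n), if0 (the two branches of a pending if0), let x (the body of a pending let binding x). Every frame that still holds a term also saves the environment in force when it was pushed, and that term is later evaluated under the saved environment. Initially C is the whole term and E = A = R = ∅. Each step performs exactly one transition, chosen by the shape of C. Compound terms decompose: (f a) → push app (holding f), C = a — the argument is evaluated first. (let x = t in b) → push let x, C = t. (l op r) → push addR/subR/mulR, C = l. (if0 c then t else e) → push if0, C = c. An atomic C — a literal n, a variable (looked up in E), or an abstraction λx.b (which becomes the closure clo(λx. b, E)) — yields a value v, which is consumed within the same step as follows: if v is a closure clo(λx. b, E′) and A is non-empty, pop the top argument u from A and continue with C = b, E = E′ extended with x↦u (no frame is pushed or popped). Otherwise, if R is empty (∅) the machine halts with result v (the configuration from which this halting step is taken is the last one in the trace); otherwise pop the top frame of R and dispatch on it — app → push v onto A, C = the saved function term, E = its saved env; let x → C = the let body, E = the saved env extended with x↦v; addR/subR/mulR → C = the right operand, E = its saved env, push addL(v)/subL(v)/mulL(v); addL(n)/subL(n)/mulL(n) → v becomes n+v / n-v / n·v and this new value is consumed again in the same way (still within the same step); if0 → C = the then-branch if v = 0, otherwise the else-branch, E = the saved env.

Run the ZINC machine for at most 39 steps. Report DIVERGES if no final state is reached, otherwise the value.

Answer: 7

Derivation:
[0] [C=((λp. ((λv. (if0 (v * 0) then 7 else (p - -2))) ((λw. ((λu. u) w)) 6))) (let z = -3 in (let p = (let x = z in 6) in (0 - -1)))) | E=∅ | A=∅ | R=∅]
[1] [C=(let z = -3 in (let p = (let x = z in 6) in (0 - -1))) | E=∅ | A=∅ | R=[app]]
[2] [C=-3 | E=∅ | A=∅ | R=[let z :: app]]
[3] [C=(let p = (let x = z in 6) in (0 - -1)) | E={z↦-3} | A=∅ | R=[app]]
[4] [C=(let x = z in 6) | E={z↦-3} | A=∅ | R=[let p :: app]]
[5] [C=z | E={z↦-3} | A=∅ | R=[let x :: let p :: app]]
[6] [C=6 | E={x↦-3, z↦-3} | A=∅ | R=[let p :: app]]
[7] [C=(0 - -1) | E={p↦6, z↦-3} | A=∅ | R=[app]]
[8] [C=0 | E={p↦6, z↦-3} | A=∅ | R=[subR :: app]]
[9] [C=-1 | E={p↦6, z↦-3} | A=∅ | R=[subL(0) :: app]]
[10] [C=(λp. ((λv. (if0 (v * 0) then 7 else (p - -2))) ((λw. ((λu. u) w)) 6))) | E=∅ | A=[1] | R=∅]
[11] [C=((λv. (if0 (v * 0) then 7 else (p - -2))) ((λw. ((λu. u) w)) 6)) | E={p↦1} | A=∅ | R=∅]
[12] [C=((λw. ((λu. u) w)) 6) | E={p↦1} | A=∅ | R=[app]]
[13] [C=6 | E={p↦1} | A=∅ | R=[app :: app]]
[14] [C=(λw. ((λu. u) w)) | E={p↦1} | A=[6] | R=[app]]
[15] [C=((λu. u) w) | E={w↦6, p↦1} | A=∅ | R=[app]]
[16] [C=w | E={w↦6, p↦1} | A=∅ | R=[app :: app]]
[17] [C=(λu. u) | E={w↦6, p↦1} | A=[6] | R=[app]]
[18] [C=u | E={u↦6, w↦6, p↦1} | A=∅ | R=[app]]
[19] [C=(λv. (if0 (v * 0) then 7 else (p - -2))) | E={p↦1} | A=[6] | R=∅]
[20] [C=(if0 (v * 0) then 7 else (p - -2)) | E={v↦6, p↦1} | A=∅ | R=∅]
[21] [C=(v * 0) | E={v↦6, p↦1} | A=∅ | R=[if0]]
[22] [C=v | E={v↦6, p↦1} | A=∅ | R=[mulR :: if0]]
[23] [C=0 | E={v↦6, p↦1} | A=∅ | R=[mulL(6) :: if0]]
[24] [C=7 | E={v↦6, p↦1} | A=∅ | R=∅]
→ final value 7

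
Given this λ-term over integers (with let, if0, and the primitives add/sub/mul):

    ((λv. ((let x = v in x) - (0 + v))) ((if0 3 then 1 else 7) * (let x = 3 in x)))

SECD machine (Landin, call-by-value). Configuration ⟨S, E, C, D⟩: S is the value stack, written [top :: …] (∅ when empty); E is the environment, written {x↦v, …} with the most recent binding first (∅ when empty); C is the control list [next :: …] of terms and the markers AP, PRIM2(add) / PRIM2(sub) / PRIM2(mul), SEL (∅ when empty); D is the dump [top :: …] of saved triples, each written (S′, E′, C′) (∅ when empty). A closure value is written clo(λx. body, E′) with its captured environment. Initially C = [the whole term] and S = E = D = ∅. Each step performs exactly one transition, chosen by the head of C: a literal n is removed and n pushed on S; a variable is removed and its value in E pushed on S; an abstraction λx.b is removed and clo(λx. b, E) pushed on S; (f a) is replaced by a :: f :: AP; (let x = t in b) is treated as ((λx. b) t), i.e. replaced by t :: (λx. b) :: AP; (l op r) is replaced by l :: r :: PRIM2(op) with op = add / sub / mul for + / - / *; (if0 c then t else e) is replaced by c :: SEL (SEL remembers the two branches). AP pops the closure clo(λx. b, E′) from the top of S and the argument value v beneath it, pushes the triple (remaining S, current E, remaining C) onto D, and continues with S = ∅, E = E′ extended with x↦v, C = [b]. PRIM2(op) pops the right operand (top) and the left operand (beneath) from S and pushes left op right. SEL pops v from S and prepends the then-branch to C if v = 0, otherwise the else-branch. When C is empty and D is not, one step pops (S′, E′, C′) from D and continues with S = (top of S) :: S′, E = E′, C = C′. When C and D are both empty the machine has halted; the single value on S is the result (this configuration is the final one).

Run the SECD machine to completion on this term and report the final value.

t=0: [S=∅ | E=∅ | C=[((λv. ((let x = v in x) - (0 + v))) ((if0 3 then 1 else 7) * (let x = 3 in x)))] | D=∅]
t=1: [S=∅ | E=∅ | C=[((if0 3 then 1 else 7) * (let x = 3 in x)) :: (λv. ((let x = v in x) - (0 + v))) :: AP] | D=∅]
t=2: [S=∅ | E=∅ | C=[(if0 3 then 1 else 7) :: (let x = 3 in x) :: PRIM2(mul) :: (λv. ((let x = v in x) - (0 + v))) :: AP] | D=∅]
t=3: [S=∅ | E=∅ | C=[3 :: SEL :: (let x = 3 in x) :: PRIM2(mul) :: (λv. ((let x = v in x) - (0 + v))) :: AP] | D=∅]
t=4: [S=[3] | E=∅ | C=[SEL :: (let x = 3 in x) :: PRIM2(mul) :: (λv. ((let x = v in x) - (0 + v))) :: AP] | D=∅]
t=5: [S=∅ | E=∅ | C=[7 :: (let x = 3 in x) :: PRIM2(mul) :: (λv. ((let x = v in x) - (0 + v))) :: AP] | D=∅]
t=6: [S=[7] | E=∅ | C=[(let x = 3 in x) :: PRIM2(mul) :: (λv. ((let x = v in x) - (0 + v))) :: AP] | D=∅]
t=7: [S=[7] | E=∅ | C=[3 :: (λx. x) :: AP :: PRIM2(mul) :: (λv. ((let x = v in x) - (0 + v))) :: AP] | D=∅]
t=8: [S=[3 :: 7] | E=∅ | C=[(λx. x) :: AP :: PRIM2(mul) :: (λv. ((let x = v in x) - (0 + v))) :: AP] | D=∅]
t=9: [S=[clo(λx. x, ∅) :: 3 :: 7] | E=∅ | C=[AP :: PRIM2(mul) :: (λv. ((let x = v in x) - (0 + v))) :: AP] | D=∅]
t=10: [S=∅ | E={x↦3} | C=[x] | D=[([7], ∅, [PRIM2(mul) :: (λv. ((let x = v in x) - (0 + v))) :: AP])]]
t=11: [S=[3] | E={x↦3} | C=∅ | D=[([7], ∅, [PRIM2(mul) :: (λv. ((let x = v in x) - (0 + v))) :: AP])]]
t=12: [S=[3 :: 7] | E=∅ | C=[PRIM2(mul) :: (λv. ((let x = v in x) - (0 + v))) :: AP] | D=∅]
t=13: [S=[21] | E=∅ | C=[(λv. ((let x = v in x) - (0 + v))) :: AP] | D=∅]
t=14: [S=[clo(λv. ((let x = v in x) - (0 + v)), ∅) :: 21] | E=∅ | C=[AP] | D=∅]
t=15: [S=∅ | E={v↦21} | C=[((let x = v in x) - (0 + v))] | D=[(∅, ∅, ∅)]]
t=16: [S=∅ | E={v↦21} | C=[(let x = v in x) :: (0 + v) :: PRIM2(sub)] | D=[(∅, ∅, ∅)]]
t=17: [S=∅ | E={v↦21} | C=[v :: (λx. x) :: AP :: (0 + v) :: PRIM2(sub)] | D=[(∅, ∅, ∅)]]
t=18: [S=[21] | E={v↦21} | C=[(λx. x) :: AP :: (0 + v) :: PRIM2(sub)] | D=[(∅, ∅, ∅)]]
t=19: [S=[clo(λx. x, {v↦21}) :: 21] | E={v↦21} | C=[AP :: (0 + v) :: PRIM2(sub)] | D=[(∅, ∅, ∅)]]
t=20: [S=∅ | E={x↦21, v↦21} | C=[x] | D=[(∅, {v↦21}, [(0 + v) :: PRIM2(sub)]) :: (∅, ∅, ∅)]]
t=21: [S=[21] | E={x↦21, v↦21} | C=∅ | D=[(∅, {v↦21}, [(0 + v) :: PRIM2(sub)]) :: (∅, ∅, ∅)]]
t=22: [S=[21] | E={v↦21} | C=[(0 + v) :: PRIM2(sub)] | D=[(∅, ∅, ∅)]]
t=23: [S=[21] | E={v↦21} | C=[0 :: v :: PRIM2(add) :: PRIM2(sub)] | D=[(∅, ∅, ∅)]]
t=24: [S=[0 :: 21] | E={v↦21} | C=[v :: PRIM2(add) :: PRIM2(sub)] | D=[(∅, ∅, ∅)]]
t=25: [S=[21 :: 0 :: 21] | E={v↦21} | C=[PRIM2(add) :: PRIM2(sub)] | D=[(∅, ∅, ∅)]]
t=26: [S=[21 :: 21] | E={v↦21} | C=[PRIM2(sub)] | D=[(∅, ∅, ∅)]]
t=27: [S=[0] | E={v↦21} | C=∅ | D=[(∅, ∅, ∅)]]
t=28: [S=[0] | E=∅ | C=∅ | D=∅]
→ final value 0

Answer: 0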